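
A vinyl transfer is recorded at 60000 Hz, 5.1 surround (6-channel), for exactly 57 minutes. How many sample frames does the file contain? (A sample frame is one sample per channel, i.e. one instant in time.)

205,200,000 sample frames

exactly 57 minutes = 3,420 s.
60,000 samples/s × 3,420 s = 205,200,000 frames.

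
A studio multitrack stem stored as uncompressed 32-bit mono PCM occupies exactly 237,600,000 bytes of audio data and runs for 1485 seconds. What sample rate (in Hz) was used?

Bytes = sample_rate × seconds × bytes_per_sample × channels.
sample_rate = 237,600,000 / (1,485 × 4 × 1) = 237,600,000 / 5,940 = 40,000 Hz.

40,000 Hz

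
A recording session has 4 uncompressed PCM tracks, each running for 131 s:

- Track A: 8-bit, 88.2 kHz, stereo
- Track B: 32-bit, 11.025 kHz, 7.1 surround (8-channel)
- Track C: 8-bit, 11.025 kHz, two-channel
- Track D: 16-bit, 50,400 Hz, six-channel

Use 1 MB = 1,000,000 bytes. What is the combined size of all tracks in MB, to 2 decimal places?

Track A: 88,200 × 131 × 1 × 2 = 23,108,400 bytes.
Track B: 11,025 × 131 × 4 × 8 = 46,216,800 bytes.
Track C: 11,025 × 131 × 1 × 2 = 2,888,550 bytes.
Track D: 50,400 × 131 × 2 × 6 = 79,228,800 bytes.
Total = 151,442,550 bytes = 151.44 MB.

151.44 MB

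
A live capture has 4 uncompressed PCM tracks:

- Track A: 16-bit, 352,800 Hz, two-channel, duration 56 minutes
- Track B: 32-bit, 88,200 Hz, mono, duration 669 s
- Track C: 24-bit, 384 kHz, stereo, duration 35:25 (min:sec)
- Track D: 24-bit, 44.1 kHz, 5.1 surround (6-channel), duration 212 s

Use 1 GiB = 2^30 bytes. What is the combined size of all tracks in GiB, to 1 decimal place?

9.4 GiB

Track A: 56 minutes = 3,360 s; 352,800 × 3,360 × 2 × 2 = 4,741,632,000 bytes.
Track B: 88,200 × 669 × 4 × 1 = 236,023,200 bytes.
Track C: 35:25 (min:sec) = 2,125 s; 384,000 × 2,125 × 3 × 2 = 4,896,000,000 bytes.
Track D: 44,100 × 212 × 3 × 6 = 168,285,600 bytes.
Total = 10,041,940,800 bytes = 9.4 GiB.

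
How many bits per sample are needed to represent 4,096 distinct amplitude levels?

log2(4,096) = 12.

12 bits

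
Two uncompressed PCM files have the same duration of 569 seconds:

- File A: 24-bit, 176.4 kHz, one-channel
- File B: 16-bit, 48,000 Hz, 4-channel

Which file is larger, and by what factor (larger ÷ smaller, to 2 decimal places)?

File A, by a factor of 1.38

File A: 176,400 × 3 × 1 = 529,200 bytes/s.
File B: 48,000 × 2 × 4 = 384,000 bytes/s.
File A is larger; ratio = 301,114,800 / 218,496,000 = 1.38.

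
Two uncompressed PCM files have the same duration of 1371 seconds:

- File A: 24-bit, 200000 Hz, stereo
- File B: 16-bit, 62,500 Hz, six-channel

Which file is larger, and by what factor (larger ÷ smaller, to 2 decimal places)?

File A: 200,000 × 3 × 2 = 1,200,000 bytes/s.
File B: 62,500 × 2 × 6 = 750,000 bytes/s.
File A is larger; ratio = 1,645,200,000 / 1,028,250,000 = 1.60.

File A, by a factor of 1.60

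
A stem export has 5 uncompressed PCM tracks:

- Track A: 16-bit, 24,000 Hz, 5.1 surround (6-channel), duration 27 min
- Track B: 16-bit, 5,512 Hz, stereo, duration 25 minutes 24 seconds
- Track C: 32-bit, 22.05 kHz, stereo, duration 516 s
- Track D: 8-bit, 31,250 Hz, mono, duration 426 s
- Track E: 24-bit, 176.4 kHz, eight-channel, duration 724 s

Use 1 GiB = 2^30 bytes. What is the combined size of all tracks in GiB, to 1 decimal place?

Track A: 27 min = 1,620 s; 24,000 × 1,620 × 2 × 6 = 466,560,000 bytes.
Track B: 25 minutes 24 seconds = 1,524 s; 5,512 × 1,524 × 2 × 2 = 33,601,152 bytes.
Track C: 22,050 × 516 × 4 × 2 = 91,022,400 bytes.
Track D: 31,250 × 426 × 1 × 1 = 13,312,500 bytes.
Track E: 176,400 × 724 × 3 × 8 = 3,065,126,400 bytes.
Total = 3,669,622,452 bytes = 3.4 GiB.

3.4 GiB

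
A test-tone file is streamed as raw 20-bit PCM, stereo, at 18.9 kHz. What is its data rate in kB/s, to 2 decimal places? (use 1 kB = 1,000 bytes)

Bit rate = 18,900 × 20 × 2 = 756,000 bits/s.
756,000 / 8 = 94,500 B/s = 94.50 kB/s.

94.50 kB/s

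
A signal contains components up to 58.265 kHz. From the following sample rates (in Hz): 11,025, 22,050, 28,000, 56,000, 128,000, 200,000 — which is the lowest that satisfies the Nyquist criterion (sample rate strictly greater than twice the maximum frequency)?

Need sample rate > 2 × 58,265 = 116,530 Hz.
Lowest listed rate above 116,530 Hz is 128,000 Hz.

128,000 Hz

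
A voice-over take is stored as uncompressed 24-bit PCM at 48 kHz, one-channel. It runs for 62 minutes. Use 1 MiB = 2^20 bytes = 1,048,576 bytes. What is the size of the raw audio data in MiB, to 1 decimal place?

Duration = 62 minutes = 3,720 s.
Bytes = 48,000 samples/s × 3,720 s × 3 bytes/sample × 1 ch = 535,680,000 bytes.
535,680,000 / 1,048,576 = 510.9 MiB.

510.9 MiB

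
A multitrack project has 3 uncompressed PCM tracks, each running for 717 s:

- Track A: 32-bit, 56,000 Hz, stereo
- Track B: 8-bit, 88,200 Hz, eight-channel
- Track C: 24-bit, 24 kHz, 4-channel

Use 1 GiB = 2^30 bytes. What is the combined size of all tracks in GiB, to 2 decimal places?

Track A: 56,000 × 717 × 4 × 2 = 321,216,000 bytes.
Track B: 88,200 × 717 × 1 × 8 = 505,915,200 bytes.
Track C: 24,000 × 717 × 3 × 4 = 206,496,000 bytes.
Total = 1,033,627,200 bytes = 0.96 GiB.

0.96 GiB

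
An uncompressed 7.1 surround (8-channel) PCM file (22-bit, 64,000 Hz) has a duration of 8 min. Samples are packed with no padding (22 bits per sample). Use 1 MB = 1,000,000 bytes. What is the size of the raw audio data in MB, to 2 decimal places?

Duration = 8 min = 480 s.
Bits = 64,000 × 480 × 22 × 8 = 5,406,720,000 bits = 675,840,000 bytes.
675,840,000 / 1,000,000 = 675.84 MB.

675.84 MB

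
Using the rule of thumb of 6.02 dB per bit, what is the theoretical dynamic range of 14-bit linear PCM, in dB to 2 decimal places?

14 × 6.02 = 84.28 dB.

84.28 dB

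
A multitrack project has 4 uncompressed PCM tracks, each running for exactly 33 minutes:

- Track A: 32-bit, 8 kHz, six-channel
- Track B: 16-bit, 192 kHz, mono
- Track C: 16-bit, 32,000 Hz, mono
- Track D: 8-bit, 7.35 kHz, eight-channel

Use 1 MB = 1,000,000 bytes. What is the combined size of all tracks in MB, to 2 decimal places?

1383.62 MB

exactly 33 minutes = 1,980 s.
Track A: 8,000 × 1,980 × 4 × 6 = 380,160,000 bytes.
Track B: 192,000 × 1,980 × 2 × 1 = 760,320,000 bytes.
Track C: 32,000 × 1,980 × 2 × 1 = 126,720,000 bytes.
Track D: 7,350 × 1,980 × 1 × 8 = 116,424,000 bytes.
Total = 1,383,624,000 bytes = 1383.62 MB.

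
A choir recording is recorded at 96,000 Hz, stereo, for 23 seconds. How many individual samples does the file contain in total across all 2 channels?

4,416,000 samples

96,000 × 23 s × 2 ch = 4,416,000 samples.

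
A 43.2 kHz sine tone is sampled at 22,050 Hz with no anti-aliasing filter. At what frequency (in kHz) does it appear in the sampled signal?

0.9 kHz

Nyquist = 22,050/2 = 11,025 Hz; 43,200 Hz exceeds it.
Alias = |43,200 − 2×22,050| = |43,200 − 44,100| = 900 Hz = 0.9 kHz.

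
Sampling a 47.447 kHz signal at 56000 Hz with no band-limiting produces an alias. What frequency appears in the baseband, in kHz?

8.553 kHz

Nyquist = 56,000/2 = 28,000 Hz; 47,447 Hz exceeds it.
Alias = |47,447 − 1×56,000| = |47,447 − 56,000| = 8,553 Hz = 8.553 kHz.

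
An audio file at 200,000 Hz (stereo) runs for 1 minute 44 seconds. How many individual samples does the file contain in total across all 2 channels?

41,600,000 samples

1 minute 44 seconds = 104 s.
200,000 × 104 s × 2 ch = 41,600,000 samples.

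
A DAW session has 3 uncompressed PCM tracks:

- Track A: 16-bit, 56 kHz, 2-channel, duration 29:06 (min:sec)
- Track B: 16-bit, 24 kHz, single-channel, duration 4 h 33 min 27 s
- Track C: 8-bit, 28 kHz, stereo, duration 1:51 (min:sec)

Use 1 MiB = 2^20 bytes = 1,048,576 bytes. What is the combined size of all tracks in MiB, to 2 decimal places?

Track A: 29:06 (min:sec) = 1,746 s; 56,000 × 1,746 × 2 × 2 = 391,104,000 bytes.
Track B: 4 h 33 min 27 s = 16,407 s; 24,000 × 16,407 × 2 × 1 = 787,536,000 bytes.
Track C: 1:51 (min:sec) = 111 s; 28,000 × 111 × 1 × 2 = 6,216,000 bytes.
Total = 1,184,856,000 bytes = 1129.97 MiB.

1129.97 MiB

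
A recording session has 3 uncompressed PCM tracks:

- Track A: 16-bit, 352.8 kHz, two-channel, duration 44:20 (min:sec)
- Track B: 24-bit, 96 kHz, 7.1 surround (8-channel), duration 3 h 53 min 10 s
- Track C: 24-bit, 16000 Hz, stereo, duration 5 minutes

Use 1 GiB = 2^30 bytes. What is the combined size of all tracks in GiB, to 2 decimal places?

33.54 GiB

Track A: 44:20 (min:sec) = 2,660 s; 352,800 × 2,660 × 2 × 2 = 3,753,792,000 bytes.
Track B: 3 h 53 min 10 s = 13,990 s; 96,000 × 13,990 × 3 × 8 = 32,232,960,000 bytes.
Track C: 5 minutes = 300 s; 16,000 × 300 × 3 × 2 = 28,800,000 bytes.
Total = 36,015,552,000 bytes = 33.54 GiB.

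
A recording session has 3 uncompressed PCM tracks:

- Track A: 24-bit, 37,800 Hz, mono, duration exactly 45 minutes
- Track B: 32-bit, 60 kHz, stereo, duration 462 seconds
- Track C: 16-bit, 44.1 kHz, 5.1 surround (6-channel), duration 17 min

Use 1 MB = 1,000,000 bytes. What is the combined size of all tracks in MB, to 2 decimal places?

Track A: exactly 45 minutes = 2,700 s; 37,800 × 2,700 × 3 × 1 = 306,180,000 bytes.
Track B: 60,000 × 462 × 4 × 2 = 221,760,000 bytes.
Track C: 17 min = 1,020 s; 44,100 × 1,020 × 2 × 6 = 539,784,000 bytes.
Total = 1,067,724,000 bytes = 1067.72 MB.

1067.72 MB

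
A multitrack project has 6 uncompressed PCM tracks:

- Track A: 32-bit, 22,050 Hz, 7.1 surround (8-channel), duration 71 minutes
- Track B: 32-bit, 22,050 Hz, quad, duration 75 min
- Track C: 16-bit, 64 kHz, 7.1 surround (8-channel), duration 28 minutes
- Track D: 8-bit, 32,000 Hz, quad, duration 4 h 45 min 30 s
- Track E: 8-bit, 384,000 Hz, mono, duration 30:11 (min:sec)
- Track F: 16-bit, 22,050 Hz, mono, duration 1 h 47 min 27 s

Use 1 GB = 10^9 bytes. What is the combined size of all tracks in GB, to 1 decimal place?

9.5 GB

Track A: 71 minutes = 4,260 s; 22,050 × 4,260 × 4 × 8 = 3,005,856,000 bytes.
Track B: 75 min = 4,500 s; 22,050 × 4,500 × 4 × 4 = 1,587,600,000 bytes.
Track C: 28 minutes = 1,680 s; 64,000 × 1,680 × 2 × 8 = 1,720,320,000 bytes.
Track D: 4 h 45 min 30 s = 17,130 s; 32,000 × 17,130 × 1 × 4 = 2,192,640,000 bytes.
Track E: 30:11 (min:sec) = 1,811 s; 384,000 × 1,811 × 1 × 1 = 695,424,000 bytes.
Track F: 1 h 47 min 27 s = 6,447 s; 22,050 × 6,447 × 2 × 1 = 284,312,700 bytes.
Total = 9,486,152,700 bytes = 9.5 GB.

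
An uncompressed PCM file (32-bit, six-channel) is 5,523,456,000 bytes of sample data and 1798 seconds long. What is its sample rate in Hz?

Bytes = sample_rate × seconds × bytes_per_sample × channels.
sample_rate = 5,523,456,000 / (1,798 × 4 × 6) = 5,523,456,000 / 43,152 = 128,000 Hz.

128,000 Hz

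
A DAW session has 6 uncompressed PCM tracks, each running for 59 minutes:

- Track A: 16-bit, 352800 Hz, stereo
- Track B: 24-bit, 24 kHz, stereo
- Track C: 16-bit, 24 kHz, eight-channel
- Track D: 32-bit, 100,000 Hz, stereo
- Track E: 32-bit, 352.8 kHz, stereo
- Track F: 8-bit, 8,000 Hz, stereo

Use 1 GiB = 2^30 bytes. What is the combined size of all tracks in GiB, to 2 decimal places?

59 minutes = 3,540 s.
Track A: 352,800 × 3,540 × 2 × 2 = 4,995,648,000 bytes.
Track B: 24,000 × 3,540 × 3 × 2 = 509,760,000 bytes.
Track C: 24,000 × 3,540 × 2 × 8 = 1,359,360,000 bytes.
Track D: 100,000 × 3,540 × 4 × 2 = 2,832,000,000 bytes.
Track E: 352,800 × 3,540 × 4 × 2 = 9,991,296,000 bytes.
Track F: 8,000 × 3,540 × 1 × 2 = 56,640,000 bytes.
Total = 19,744,704,000 bytes = 18.39 GiB.

18.39 GiB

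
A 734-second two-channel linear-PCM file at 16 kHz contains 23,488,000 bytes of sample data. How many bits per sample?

Bytes per sample = 23,488,000 / (16,000 × 734 × 2) = 23,488,000 / 23,488,000 = 1.
Bit depth = 1 × 8 = 8 bits.

8 bits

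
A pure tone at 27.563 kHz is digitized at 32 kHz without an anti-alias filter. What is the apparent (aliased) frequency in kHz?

Nyquist = 32,000/2 = 16,000 Hz; 27,563 Hz exceeds it.
Alias = |27,563 − 1×32,000| = |27,563 − 32,000| = 4,437 Hz = 4.437 kHz.

4.437 kHz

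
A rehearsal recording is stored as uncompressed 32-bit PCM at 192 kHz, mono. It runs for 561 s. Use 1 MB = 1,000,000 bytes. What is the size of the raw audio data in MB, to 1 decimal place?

Bytes = 192,000 samples/s × 561 s × 4 bytes/sample × 1 ch = 430,848,000 bytes.
430,848,000 / 1,000,000 = 430.8 MB.

430.8 MB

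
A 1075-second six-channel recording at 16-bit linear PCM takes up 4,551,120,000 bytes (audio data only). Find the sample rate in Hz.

Bytes = sample_rate × seconds × bytes_per_sample × channels.
sample_rate = 4,551,120,000 / (1,075 × 2 × 6) = 4,551,120,000 / 12,900 = 352,800 Hz.

352,800 Hz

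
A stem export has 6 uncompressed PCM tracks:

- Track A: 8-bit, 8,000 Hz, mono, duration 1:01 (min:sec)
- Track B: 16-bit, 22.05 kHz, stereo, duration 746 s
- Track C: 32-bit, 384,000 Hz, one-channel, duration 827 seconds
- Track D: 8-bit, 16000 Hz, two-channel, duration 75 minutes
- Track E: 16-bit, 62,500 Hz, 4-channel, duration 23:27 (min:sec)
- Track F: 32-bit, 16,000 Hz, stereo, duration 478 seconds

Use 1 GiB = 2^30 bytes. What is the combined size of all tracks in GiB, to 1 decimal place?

Track A: 1:01 (min:sec) = 61 s; 8,000 × 61 × 1 × 1 = 488,000 bytes.
Track B: 22,050 × 746 × 2 × 2 = 65,797,200 bytes.
Track C: 384,000 × 827 × 4 × 1 = 1,270,272,000 bytes.
Track D: 75 minutes = 4,500 s; 16,000 × 4,500 × 1 × 2 = 144,000,000 bytes.
Track E: 23:27 (min:sec) = 1,407 s; 62,500 × 1,407 × 2 × 4 = 703,500,000 bytes.
Track F: 16,000 × 478 × 4 × 2 = 61,184,000 bytes.
Total = 2,245,241,200 bytes = 2.1 GiB.

2.1 GiB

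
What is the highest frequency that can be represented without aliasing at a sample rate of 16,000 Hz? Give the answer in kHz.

8 kHz

Nyquist frequency = sample rate / 2 = 16,000 / 2 = 8 kHz.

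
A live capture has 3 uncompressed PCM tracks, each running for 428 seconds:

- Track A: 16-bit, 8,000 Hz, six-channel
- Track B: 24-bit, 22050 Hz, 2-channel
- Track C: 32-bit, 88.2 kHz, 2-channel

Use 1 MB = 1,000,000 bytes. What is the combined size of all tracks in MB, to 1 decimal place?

Track A: 8,000 × 428 × 2 × 6 = 41,088,000 bytes.
Track B: 22,050 × 428 × 3 × 2 = 56,624,400 bytes.
Track C: 88,200 × 428 × 4 × 2 = 301,996,800 bytes.
Total = 399,709,200 bytes = 399.7 MB.

399.7 MB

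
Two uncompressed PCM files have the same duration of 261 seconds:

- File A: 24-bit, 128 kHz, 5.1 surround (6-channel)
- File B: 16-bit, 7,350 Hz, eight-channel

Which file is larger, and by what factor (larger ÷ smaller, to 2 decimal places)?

File A: 128,000 × 3 × 6 = 2,304,000 bytes/s.
File B: 7,350 × 2 × 8 = 117,600 bytes/s.
File A is larger; ratio = 601,344,000 / 30,693,600 = 19.59.

File A, by a factor of 19.59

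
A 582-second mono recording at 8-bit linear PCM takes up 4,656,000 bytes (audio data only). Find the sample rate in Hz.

8,000 Hz

Bytes = sample_rate × seconds × bytes_per_sample × channels.
sample_rate = 4,656,000 / (582 × 1 × 1) = 4,656,000 / 582 = 8,000 Hz.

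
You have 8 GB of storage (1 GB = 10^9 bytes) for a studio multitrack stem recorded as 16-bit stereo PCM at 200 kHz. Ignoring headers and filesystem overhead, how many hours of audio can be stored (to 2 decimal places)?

2.78 hours

Uncompressed byte rate = 200,000 × 2 × 2 = 800,000 bytes/s.
Capacity = 8 × 1,000,000,000 = 8,000,000,000 bytes.
8,000,000,000 / 800,000 ≈ 10000 s → 2.78 hours.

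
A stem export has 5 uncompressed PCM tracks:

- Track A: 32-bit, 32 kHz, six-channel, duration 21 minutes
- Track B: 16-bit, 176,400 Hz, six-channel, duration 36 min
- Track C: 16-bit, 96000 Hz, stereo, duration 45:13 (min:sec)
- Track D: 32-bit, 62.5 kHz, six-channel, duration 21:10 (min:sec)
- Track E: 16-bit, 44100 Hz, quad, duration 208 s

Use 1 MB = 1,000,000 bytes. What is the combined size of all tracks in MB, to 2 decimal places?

8560.14 MB

Track A: 21 minutes = 1,260 s; 32,000 × 1,260 × 4 × 6 = 967,680,000 bytes.
Track B: 36 min = 2,160 s; 176,400 × 2,160 × 2 × 6 = 4,572,288,000 bytes.
Track C: 45:13 (min:sec) = 2,713 s; 96,000 × 2,713 × 2 × 2 = 1,041,792,000 bytes.
Track D: 21:10 (min:sec) = 1,270 s; 62,500 × 1,270 × 4 × 6 = 1,905,000,000 bytes.
Track E: 44,100 × 208 × 2 × 4 = 73,382,400 bytes.
Total = 8,560,142,400 bytes = 8560.14 MB.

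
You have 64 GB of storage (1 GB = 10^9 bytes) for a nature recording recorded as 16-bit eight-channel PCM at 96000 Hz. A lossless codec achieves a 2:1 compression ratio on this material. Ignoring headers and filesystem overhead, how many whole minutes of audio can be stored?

Uncompressed byte rate = 96,000 × 2 × 8 = 1,536,000 bytes/s.
After 2:1 compression, effective rate ≈ 768000 bytes/s.
Capacity = 64 × 1,000,000,000 = 64,000,000,000 bytes.
64,000,000,000 / effective rate ≈ 83333.33 s → 1,388 minutes.

1,388 minutes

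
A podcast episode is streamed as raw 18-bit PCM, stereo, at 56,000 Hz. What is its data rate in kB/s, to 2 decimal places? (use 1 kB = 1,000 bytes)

Bit rate = 56,000 × 18 × 2 = 2,016,000 bits/s.
2,016,000 / 8 = 252,000 B/s = 252.00 kB/s.

252.00 kB/s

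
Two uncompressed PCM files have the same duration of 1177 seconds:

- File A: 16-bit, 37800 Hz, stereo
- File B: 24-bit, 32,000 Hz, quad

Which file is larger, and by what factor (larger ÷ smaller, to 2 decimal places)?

File B, by a factor of 2.54

File A: 37,800 × 2 × 2 = 151,200 bytes/s.
File B: 32,000 × 3 × 4 = 384,000 bytes/s.
File B is larger; ratio = 451,968,000 / 177,962,400 = 2.54.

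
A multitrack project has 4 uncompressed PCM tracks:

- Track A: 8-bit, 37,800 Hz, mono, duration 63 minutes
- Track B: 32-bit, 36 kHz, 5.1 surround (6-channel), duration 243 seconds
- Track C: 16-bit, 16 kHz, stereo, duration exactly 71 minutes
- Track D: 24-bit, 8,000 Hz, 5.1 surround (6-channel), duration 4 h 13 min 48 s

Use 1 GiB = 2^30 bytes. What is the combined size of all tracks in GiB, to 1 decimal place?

2.6 GiB

Track A: 63 minutes = 3,780 s; 37,800 × 3,780 × 1 × 1 = 142,884,000 bytes.
Track B: 36,000 × 243 × 4 × 6 = 209,952,000 bytes.
Track C: exactly 71 minutes = 4,260 s; 16,000 × 4,260 × 2 × 2 = 272,640,000 bytes.
Track D: 4 h 13 min 48 s = 15,228 s; 8,000 × 15,228 × 3 × 6 = 2,192,832,000 bytes.
Total = 2,818,308,000 bytes = 2.6 GiB.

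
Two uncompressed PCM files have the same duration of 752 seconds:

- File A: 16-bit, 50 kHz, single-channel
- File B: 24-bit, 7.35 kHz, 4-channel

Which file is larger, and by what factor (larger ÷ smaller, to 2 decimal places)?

File A, by a factor of 1.13

File A: 50,000 × 2 × 1 = 100,000 bytes/s.
File B: 7,350 × 3 × 4 = 88,200 bytes/s.
File A is larger; ratio = 75,200,000 / 66,326,400 = 1.13.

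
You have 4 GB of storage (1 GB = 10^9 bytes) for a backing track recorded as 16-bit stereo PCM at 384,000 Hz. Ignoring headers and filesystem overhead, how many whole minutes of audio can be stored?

43 minutes

Uncompressed byte rate = 384,000 × 2 × 2 = 1,536,000 bytes/s.
Capacity = 4 × 1,000,000,000 = 4,000,000,000 bytes.
4,000,000,000 / 1,536,000 ≈ 2604.17 s → 43 minutes.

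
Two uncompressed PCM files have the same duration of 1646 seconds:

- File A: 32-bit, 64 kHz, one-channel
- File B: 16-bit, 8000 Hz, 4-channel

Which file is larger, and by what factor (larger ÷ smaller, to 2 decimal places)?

File A, by a factor of 4.00

File A: 64,000 × 4 × 1 = 256,000 bytes/s.
File B: 8,000 × 2 × 4 = 64,000 bytes/s.
File A is larger; ratio = 421,376,000 / 105,344,000 = 4.00.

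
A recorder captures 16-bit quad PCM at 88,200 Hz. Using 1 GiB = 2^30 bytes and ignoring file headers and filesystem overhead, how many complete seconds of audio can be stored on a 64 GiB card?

97,391 seconds

Uncompressed byte rate = 88,200 × 2 × 4 = 705,600 bytes/s.
Capacity = 64 × 1,073,741,824 = 68,719,476,736 bytes.
68,719,476,736 / 705,600 ≈ 97391.55 s → 97,391 seconds.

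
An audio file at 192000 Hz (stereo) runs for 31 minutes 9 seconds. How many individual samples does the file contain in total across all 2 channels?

31 minutes 9 seconds = 1,869 s.
192,000 × 1,869 s × 2 ch = 717,696,000 samples.

717,696,000 samples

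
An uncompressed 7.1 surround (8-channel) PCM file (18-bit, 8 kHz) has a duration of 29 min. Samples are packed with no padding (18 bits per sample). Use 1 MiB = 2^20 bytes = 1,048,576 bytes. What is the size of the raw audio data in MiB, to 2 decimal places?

Duration = 29 min = 1,740 s.
Bits = 8,000 × 1,740 × 18 × 8 = 2,004,480,000 bits = 250,560,000 bytes.
250,560,000 / 1,048,576 = 238.95 MiB.

238.95 MiB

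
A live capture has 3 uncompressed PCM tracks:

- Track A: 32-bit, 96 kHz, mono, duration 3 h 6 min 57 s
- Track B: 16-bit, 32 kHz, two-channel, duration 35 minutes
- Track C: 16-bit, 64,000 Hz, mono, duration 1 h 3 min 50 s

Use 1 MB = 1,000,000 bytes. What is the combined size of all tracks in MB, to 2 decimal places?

5066.37 MB

Track A: 3 h 6 min 57 s = 11,217 s; 96,000 × 11,217 × 4 × 1 = 4,307,328,000 bytes.
Track B: 35 minutes = 2,100 s; 32,000 × 2,100 × 2 × 2 = 268,800,000 bytes.
Track C: 1 h 3 min 50 s = 3,830 s; 64,000 × 3,830 × 2 × 1 = 490,240,000 bytes.
Total = 5,066,368,000 bytes = 5066.37 MB.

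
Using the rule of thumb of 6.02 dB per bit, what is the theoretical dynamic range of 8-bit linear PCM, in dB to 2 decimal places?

8 × 6.02 = 48.16 dB.

48.16 dB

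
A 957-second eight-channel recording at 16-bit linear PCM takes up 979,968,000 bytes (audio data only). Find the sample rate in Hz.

Bytes = sample_rate × seconds × bytes_per_sample × channels.
sample_rate = 979,968,000 / (957 × 2 × 8) = 979,968,000 / 15,312 = 64,000 Hz.

64,000 Hz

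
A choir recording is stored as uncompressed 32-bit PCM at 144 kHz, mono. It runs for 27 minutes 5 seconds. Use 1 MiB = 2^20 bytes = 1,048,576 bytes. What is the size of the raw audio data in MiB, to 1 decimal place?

Duration = 27 minutes 5 seconds = 1,625 s.
Bytes = 144,000 samples/s × 1,625 s × 4 bytes/sample × 1 ch = 936,000,000 bytes.
936,000,000 / 1,048,576 = 892.6 MiB.

892.6 MiB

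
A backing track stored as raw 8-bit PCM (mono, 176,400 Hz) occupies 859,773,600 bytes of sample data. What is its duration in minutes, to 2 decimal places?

81.23 minutes

Byte rate = 176,400 × 1 × 1 = 176,400 bytes/s.
Duration = 859,773,600 / 176,400 = 4,874 s.
4,874 s / 60 = 81.23 minutes.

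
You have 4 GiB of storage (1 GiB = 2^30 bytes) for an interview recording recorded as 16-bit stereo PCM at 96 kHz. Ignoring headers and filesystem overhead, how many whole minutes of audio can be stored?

Uncompressed byte rate = 96,000 × 2 × 2 = 384,000 bytes/s.
Capacity = 4 × 1,073,741,824 = 4,294,967,296 bytes.
4,294,967,296 / 384,000 ≈ 11184.81 s → 186 minutes.

186 minutes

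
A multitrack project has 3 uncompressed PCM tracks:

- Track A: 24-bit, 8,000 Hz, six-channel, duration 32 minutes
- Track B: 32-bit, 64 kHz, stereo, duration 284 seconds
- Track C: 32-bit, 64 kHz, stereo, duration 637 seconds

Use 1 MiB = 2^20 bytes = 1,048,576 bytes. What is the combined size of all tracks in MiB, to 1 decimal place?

713.4 MiB

Track A: 32 minutes = 1,920 s; 8,000 × 1,920 × 3 × 6 = 276,480,000 bytes.
Track B: 64,000 × 284 × 4 × 2 = 145,408,000 bytes.
Track C: 64,000 × 637 × 4 × 2 = 326,144,000 bytes.
Total = 748,032,000 bytes = 713.4 MiB.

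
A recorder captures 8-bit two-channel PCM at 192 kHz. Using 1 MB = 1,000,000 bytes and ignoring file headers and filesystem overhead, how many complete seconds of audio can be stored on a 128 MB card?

Uncompressed byte rate = 192,000 × 1 × 2 = 384,000 bytes/s.
Capacity = 128 × 1,000,000 = 128,000,000 bytes.
128,000,000 / 384,000 ≈ 333.33 s → 333 seconds.

333 seconds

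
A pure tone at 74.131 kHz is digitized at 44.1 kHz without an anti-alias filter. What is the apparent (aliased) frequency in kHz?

Nyquist = 44,100/2 = 22,050 Hz; 74,131 Hz exceeds it.
Alias = |74,131 − 2×44,100| = |74,131 − 88,200| = 14,069 Hz = 14.069 kHz.

14.069 kHz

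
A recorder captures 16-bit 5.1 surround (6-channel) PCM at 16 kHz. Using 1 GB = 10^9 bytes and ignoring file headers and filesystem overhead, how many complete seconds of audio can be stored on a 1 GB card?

5,208 seconds

Uncompressed byte rate = 16,000 × 2 × 6 = 192,000 bytes/s.
Capacity = 1 × 1,000,000,000 = 1,000,000,000 bytes.
1,000,000,000 / 192,000 ≈ 5208.33 s → 5,208 seconds.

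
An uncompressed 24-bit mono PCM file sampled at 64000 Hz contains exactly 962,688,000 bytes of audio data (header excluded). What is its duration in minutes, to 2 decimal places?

83.57 minutes

Byte rate = 64,000 × 3 × 1 = 192,000 bytes/s.
Duration = 962,688,000 / 192,000 = 5,014 s.
5,014 s / 60 = 83.57 minutes.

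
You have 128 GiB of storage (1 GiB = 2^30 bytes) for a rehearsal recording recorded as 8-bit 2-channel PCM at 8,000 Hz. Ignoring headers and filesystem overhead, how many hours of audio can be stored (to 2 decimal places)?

Uncompressed byte rate = 8,000 × 1 × 2 = 16,000 bytes/s.
Capacity = 128 × 1,073,741,824 = 137,438,953,472 bytes.
137,438,953,472 / 16,000 ≈ 8589934.59 s → 2386.09 hours.

2386.09 hours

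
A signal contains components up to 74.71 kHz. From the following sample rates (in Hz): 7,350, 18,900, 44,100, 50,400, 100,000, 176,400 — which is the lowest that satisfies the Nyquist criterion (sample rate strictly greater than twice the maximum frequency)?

176,400 Hz

Need sample rate > 2 × 74,710 = 149,420 Hz.
Lowest listed rate above 149,420 Hz is 176,400 Hz.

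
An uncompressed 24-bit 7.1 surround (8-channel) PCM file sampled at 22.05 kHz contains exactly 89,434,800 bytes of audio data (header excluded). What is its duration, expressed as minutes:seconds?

Byte rate = 22,050 × 3 × 8 = 529,200 bytes/s.
Duration = 89,434,800 / 529,200 = 169 s.
169 s = 2:49.

2:49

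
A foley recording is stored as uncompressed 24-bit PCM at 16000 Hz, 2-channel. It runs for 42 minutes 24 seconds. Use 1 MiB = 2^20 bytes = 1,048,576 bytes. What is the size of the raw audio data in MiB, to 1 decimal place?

Duration = 42 minutes 24 seconds = 2,544 s.
Bytes = 16,000 samples/s × 2,544 s × 3 bytes/sample × 2 ch = 244,224,000 bytes.
244,224,000 / 1,048,576 = 232.9 MiB.

232.9 MiB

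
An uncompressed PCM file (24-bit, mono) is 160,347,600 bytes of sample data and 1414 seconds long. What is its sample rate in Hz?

37,800 Hz

Bytes = sample_rate × seconds × bytes_per_sample × channels.
sample_rate = 160,347,600 / (1,414 × 3 × 1) = 160,347,600 / 4,242 = 37,800 Hz.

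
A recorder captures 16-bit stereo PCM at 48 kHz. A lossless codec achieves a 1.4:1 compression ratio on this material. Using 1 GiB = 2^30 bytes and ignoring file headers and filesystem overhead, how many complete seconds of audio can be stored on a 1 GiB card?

7,829 seconds

Uncompressed byte rate = 48,000 × 2 × 2 = 192,000 bytes/s.
After 1.4:1 compression, effective rate ≈ 137142.86 bytes/s.
Capacity = 1 × 1,073,741,824 = 1,073,741,824 bytes.
1,073,741,824 / effective rate ≈ 7829.37 s → 7,829 seconds.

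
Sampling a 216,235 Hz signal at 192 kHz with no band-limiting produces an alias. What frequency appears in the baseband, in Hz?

Nyquist = 192,000/2 = 96,000 Hz; 216,235 Hz exceeds it.
Alias = |216,235 − 1×192,000| = |216,235 − 192,000| = 24,235 Hz.

24,235 Hz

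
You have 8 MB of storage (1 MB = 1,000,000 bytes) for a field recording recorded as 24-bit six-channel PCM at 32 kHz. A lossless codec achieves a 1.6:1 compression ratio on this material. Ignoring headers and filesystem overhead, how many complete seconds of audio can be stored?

22 seconds

Uncompressed byte rate = 32,000 × 3 × 6 = 576,000 bytes/s.
After 1.6:1 compression, effective rate ≈ 360000 bytes/s.
Capacity = 8 × 1,000,000 = 8,000,000 bytes.
8,000,000 / effective rate ≈ 22.22 s → 22 seconds.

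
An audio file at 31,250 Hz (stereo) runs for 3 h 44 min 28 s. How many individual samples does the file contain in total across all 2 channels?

3 h 44 min 28 s = 13,468 s.
31,250 × 13,468 s × 2 ch = 841,750,000 samples.

841,750,000 samples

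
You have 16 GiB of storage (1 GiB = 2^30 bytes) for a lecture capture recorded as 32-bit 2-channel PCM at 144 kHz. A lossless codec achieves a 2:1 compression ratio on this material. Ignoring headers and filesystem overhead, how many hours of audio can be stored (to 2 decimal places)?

Uncompressed byte rate = 144,000 × 4 × 2 = 1,152,000 bytes/s.
After 2:1 compression, effective rate ≈ 576000 bytes/s.
Capacity = 16 × 1,073,741,824 = 17,179,869,184 bytes.
17,179,869,184 / effective rate ≈ 29826.16 s → 8.29 hours.

8.29 hours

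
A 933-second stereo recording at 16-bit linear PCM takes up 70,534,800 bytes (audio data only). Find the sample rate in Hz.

Bytes = sample_rate × seconds × bytes_per_sample × channels.
sample_rate = 70,534,800 / (933 × 2 × 2) = 70,534,800 / 3,732 = 18,900 Hz.

18,900 Hz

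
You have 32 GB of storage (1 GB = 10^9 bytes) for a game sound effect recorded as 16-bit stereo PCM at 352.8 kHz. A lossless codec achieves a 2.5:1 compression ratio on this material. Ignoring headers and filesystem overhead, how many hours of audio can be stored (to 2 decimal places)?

Uncompressed byte rate = 352,800 × 2 × 2 = 1,411,200 bytes/s.
After 2.5:1 compression, effective rate ≈ 564480 bytes/s.
Capacity = 32 × 1,000,000,000 = 32,000,000,000 bytes.
32,000,000,000 / effective rate ≈ 56689.34 s → 15.75 hours.

15.75 hours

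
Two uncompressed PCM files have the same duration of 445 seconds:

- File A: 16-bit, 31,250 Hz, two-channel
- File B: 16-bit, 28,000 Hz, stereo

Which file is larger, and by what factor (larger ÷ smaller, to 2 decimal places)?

File A: 31,250 × 2 × 2 = 125,000 bytes/s.
File B: 28,000 × 2 × 2 = 112,000 bytes/s.
File A is larger; ratio = 55,625,000 / 49,840,000 = 1.12.

File A, by a factor of 1.12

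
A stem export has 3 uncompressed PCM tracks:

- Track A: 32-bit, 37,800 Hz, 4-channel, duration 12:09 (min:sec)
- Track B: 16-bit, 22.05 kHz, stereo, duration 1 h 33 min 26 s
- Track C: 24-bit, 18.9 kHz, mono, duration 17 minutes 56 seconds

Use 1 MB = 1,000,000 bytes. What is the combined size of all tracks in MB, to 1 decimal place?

Track A: 12:09 (min:sec) = 729 s; 37,800 × 729 × 4 × 4 = 440,899,200 bytes.
Track B: 1 h 33 min 26 s = 5,606 s; 22,050 × 5,606 × 2 × 2 = 494,449,200 bytes.
Track C: 17 minutes 56 seconds = 1,076 s; 18,900 × 1,076 × 3 × 1 = 61,009,200 bytes.
Total = 996,357,600 bytes = 996.4 MB.

996.4 MB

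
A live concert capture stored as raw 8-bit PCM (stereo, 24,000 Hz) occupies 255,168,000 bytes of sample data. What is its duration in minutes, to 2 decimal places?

88.60 minutes

Byte rate = 24,000 × 1 × 2 = 48,000 bytes/s.
Duration = 255,168,000 / 48,000 = 5,316 s.
5,316 s / 60 = 88.60 minutes.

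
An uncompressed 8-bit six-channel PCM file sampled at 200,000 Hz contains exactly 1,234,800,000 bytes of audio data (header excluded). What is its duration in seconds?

Byte rate = 200,000 × 1 × 6 = 1,200,000 bytes/s.
Duration = 1,234,800,000 / 1,200,000 = 1,029 s.

1,029 seconds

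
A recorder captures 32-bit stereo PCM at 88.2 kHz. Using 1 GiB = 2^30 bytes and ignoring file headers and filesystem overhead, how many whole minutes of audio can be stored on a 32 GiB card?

Uncompressed byte rate = 88,200 × 4 × 2 = 705,600 bytes/s.
Capacity = 32 × 1,073,741,824 = 34,359,738,368 bytes.
34,359,738,368 / 705,600 ≈ 48695.77 s → 811 minutes.

811 minutes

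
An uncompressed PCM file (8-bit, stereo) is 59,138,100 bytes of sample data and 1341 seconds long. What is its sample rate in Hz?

22,050 Hz

Bytes = sample_rate × seconds × bytes_per_sample × channels.
sample_rate = 59,138,100 / (1,341 × 1 × 2) = 59,138,100 / 2,682 = 22,050 Hz.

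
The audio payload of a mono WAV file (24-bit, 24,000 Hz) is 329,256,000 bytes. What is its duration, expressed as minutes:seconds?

Byte rate = 24,000 × 3 × 1 = 72,000 bytes/s.
Duration = 329,256,000 / 72,000 = 4,573 s.
4,573 s = 76:13.

76:13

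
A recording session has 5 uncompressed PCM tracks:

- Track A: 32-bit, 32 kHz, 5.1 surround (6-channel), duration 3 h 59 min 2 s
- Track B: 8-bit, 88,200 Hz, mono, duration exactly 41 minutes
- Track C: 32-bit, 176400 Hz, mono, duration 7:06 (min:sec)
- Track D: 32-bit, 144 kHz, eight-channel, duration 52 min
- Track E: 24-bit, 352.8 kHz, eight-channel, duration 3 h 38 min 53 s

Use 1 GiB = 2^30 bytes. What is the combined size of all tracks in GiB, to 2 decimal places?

Track A: 3 h 59 min 2 s = 14,342 s; 32,000 × 14,342 × 4 × 6 = 11,014,656,000 bytes.
Track B: exactly 41 minutes = 2,460 s; 88,200 × 2,460 × 1 × 1 = 216,972,000 bytes.
Track C: 7:06 (min:sec) = 426 s; 176,400 × 426 × 4 × 1 = 300,585,600 bytes.
Track D: 52 min = 3,120 s; 144,000 × 3,120 × 4 × 8 = 14,376,960,000 bytes.
Track E: 3 h 38 min 53 s = 13,133 s; 352,800 × 13,133 × 3 × 8 = 111,199,737,600 bytes.
Total = 137,108,911,200 bytes = 127.69 GiB.

127.69 GiB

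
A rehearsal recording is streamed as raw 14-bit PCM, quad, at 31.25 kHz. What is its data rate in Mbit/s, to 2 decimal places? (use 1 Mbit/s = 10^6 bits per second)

Bit rate = 31,250 × 14 × 4 = 1,750,000 bits/s.
= 1.75 Mbit/s.

1.75 Mbit/s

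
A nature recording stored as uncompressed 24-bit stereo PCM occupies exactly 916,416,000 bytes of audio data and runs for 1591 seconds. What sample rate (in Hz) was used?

Bytes = sample_rate × seconds × bytes_per_sample × channels.
sample_rate = 916,416,000 / (1,591 × 3 × 2) = 916,416,000 / 9,546 = 96,000 Hz.

96,000 Hz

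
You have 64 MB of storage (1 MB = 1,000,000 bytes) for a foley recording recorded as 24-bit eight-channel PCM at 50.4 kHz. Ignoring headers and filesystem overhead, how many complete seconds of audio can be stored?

Uncompressed byte rate = 50,400 × 3 × 8 = 1,209,600 bytes/s.
Capacity = 64 × 1,000,000 = 64,000,000 bytes.
64,000,000 / 1,209,600 ≈ 52.91 s → 52 seconds.

52 seconds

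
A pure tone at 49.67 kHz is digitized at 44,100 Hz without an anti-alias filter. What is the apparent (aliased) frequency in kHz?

5.57 kHz

Nyquist = 44,100/2 = 22,050 Hz; 49,670 Hz exceeds it.
Alias = |49,670 − 1×44,100| = |49,670 − 44,100| = 5,570 Hz = 5.57 kHz.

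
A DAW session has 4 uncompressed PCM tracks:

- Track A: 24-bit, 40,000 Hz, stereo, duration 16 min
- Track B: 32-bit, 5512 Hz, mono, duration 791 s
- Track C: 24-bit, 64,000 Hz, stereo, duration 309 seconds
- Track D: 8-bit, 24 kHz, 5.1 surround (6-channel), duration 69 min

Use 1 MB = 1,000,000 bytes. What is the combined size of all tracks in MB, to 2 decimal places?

962.66 MB

Track A: 16 min = 960 s; 40,000 × 960 × 3 × 2 = 230,400,000 bytes.
Track B: 5,512 × 791 × 4 × 1 = 17,439,968 bytes.
Track C: 64,000 × 309 × 3 × 2 = 118,656,000 bytes.
Track D: 69 min = 4,140 s; 24,000 × 4,140 × 1 × 6 = 596,160,000 bytes.
Total = 962,655,968 bytes = 962.66 MB.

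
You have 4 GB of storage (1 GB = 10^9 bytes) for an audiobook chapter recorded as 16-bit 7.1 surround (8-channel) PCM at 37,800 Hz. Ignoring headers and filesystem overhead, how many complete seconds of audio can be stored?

Uncompressed byte rate = 37,800 × 2 × 8 = 604,800 bytes/s.
Capacity = 4 × 1,000,000,000 = 4,000,000,000 bytes.
4,000,000,000 / 604,800 ≈ 6613.76 s → 6,613 seconds.

6,613 seconds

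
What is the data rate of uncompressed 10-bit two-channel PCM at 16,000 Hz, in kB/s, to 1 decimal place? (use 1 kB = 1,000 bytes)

Bit rate = 16,000 × 10 × 2 = 320,000 bits/s.
320,000 / 8 = 40,000 B/s = 40.0 kB/s.

40.0 kB/s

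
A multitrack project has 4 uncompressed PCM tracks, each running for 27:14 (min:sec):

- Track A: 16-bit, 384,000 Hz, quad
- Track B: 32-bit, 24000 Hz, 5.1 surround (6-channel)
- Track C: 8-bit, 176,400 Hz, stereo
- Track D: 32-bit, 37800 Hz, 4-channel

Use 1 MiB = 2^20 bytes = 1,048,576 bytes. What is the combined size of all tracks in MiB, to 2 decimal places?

7176.92 MiB

27:14 (min:sec) = 1,634 s.
Track A: 384,000 × 1,634 × 2 × 4 = 5,019,648,000 bytes.
Track B: 24,000 × 1,634 × 4 × 6 = 941,184,000 bytes.
Track C: 176,400 × 1,634 × 1 × 2 = 576,475,200 bytes.
Track D: 37,800 × 1,634 × 4 × 4 = 988,243,200 bytes.
Total = 7,525,550,400 bytes = 7176.92 MiB.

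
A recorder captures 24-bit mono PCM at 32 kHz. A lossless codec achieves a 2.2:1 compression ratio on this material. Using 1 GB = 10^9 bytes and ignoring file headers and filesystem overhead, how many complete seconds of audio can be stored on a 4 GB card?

91,666 seconds

Uncompressed byte rate = 32,000 × 3 × 1 = 96,000 bytes/s.
After 2.2:1 compression, effective rate ≈ 43636.36 bytes/s.
Capacity = 4 × 1,000,000,000 = 4,000,000,000 bytes.
4,000,000,000 / effective rate ≈ 91666.67 s → 91,666 seconds.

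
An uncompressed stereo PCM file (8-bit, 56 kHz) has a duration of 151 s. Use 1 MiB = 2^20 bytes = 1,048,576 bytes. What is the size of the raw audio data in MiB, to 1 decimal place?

16.1 MiB

Bytes = 56,000 samples/s × 151 s × 1 bytes/sample × 2 ch = 16,912,000 bytes.
16,912,000 / 1,048,576 = 16.1 MiB.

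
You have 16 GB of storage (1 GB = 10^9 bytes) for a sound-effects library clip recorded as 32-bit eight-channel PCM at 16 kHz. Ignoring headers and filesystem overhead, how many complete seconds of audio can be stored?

31,250 seconds

Uncompressed byte rate = 16,000 × 4 × 8 = 512,000 bytes/s.
Capacity = 16 × 1,000,000,000 = 16,000,000,000 bytes.
16,000,000,000 / 512,000 ≈ 31250 s → 31,250 seconds.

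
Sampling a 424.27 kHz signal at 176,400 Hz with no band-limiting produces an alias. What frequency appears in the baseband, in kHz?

71.47 kHz

Nyquist = 176,400/2 = 88,200 Hz; 424,270 Hz exceeds it.
Alias = |424,270 − 2×176,400| = |424,270 − 352,800| = 71,470 Hz = 71.47 kHz.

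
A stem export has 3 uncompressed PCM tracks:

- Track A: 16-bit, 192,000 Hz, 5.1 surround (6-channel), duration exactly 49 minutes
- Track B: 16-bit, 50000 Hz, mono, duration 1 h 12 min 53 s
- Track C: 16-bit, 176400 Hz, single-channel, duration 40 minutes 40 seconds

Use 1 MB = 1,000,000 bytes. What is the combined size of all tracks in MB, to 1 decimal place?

Track A: exactly 49 minutes = 2,940 s; 192,000 × 2,940 × 2 × 6 = 6,773,760,000 bytes.
Track B: 1 h 12 min 53 s = 4,373 s; 50,000 × 4,373 × 2 × 1 = 437,300,000 bytes.
Track C: 40 minutes 40 seconds = 2,440 s; 176,400 × 2,440 × 2 × 1 = 860,832,000 bytes.
Total = 8,071,892,000 bytes = 8071.9 MB.

8071.9 MB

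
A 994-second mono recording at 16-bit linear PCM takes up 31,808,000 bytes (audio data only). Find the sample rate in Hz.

16,000 Hz

Bytes = sample_rate × seconds × bytes_per_sample × channels.
sample_rate = 31,808,000 / (994 × 2 × 1) = 31,808,000 / 1,988 = 16,000 Hz.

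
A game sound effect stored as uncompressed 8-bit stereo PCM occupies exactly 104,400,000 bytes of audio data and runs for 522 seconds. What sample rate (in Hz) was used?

100,000 Hz

Bytes = sample_rate × seconds × bytes_per_sample × channels.
sample_rate = 104,400,000 / (522 × 1 × 2) = 104,400,000 / 1,044 = 100,000 Hz.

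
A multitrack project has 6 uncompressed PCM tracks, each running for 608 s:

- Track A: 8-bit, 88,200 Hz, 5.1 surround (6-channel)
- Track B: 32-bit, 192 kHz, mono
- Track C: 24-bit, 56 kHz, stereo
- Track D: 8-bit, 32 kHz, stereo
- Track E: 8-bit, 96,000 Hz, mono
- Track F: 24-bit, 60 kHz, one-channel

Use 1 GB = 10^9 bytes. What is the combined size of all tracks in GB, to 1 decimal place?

Track A: 88,200 × 608 × 1 × 6 = 321,753,600 bytes.
Track B: 192,000 × 608 × 4 × 1 = 466,944,000 bytes.
Track C: 56,000 × 608 × 3 × 2 = 204,288,000 bytes.
Track D: 32,000 × 608 × 1 × 2 = 38,912,000 bytes.
Track E: 96,000 × 608 × 1 × 1 = 58,368,000 bytes.
Track F: 60,000 × 608 × 3 × 1 = 109,440,000 bytes.
Total = 1,199,705,600 bytes = 1.2 GB.

1.2 GB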